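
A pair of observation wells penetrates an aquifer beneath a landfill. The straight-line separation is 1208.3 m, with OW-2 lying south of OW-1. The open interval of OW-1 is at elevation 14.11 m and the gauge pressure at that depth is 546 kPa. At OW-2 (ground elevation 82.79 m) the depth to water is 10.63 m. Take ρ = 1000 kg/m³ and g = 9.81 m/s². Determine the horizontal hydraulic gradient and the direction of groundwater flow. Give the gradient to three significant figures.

i ≈ 0.00198; groundwater flows toward the north

Pressure head at OW-1: ψ = P/(ρg) = 546×1000 / (1000 × 9.81) = 55.66 m.
Total head at OW-1: h = z + ψ = 14.11 + 55.66 = 69.77 m.
Total head at OW-2: h = 82.79 − 10.63 = 72.16 m.
Head difference: h(OW-1) − h(OW-2) = 69.77 − 72.16 = -2.39 m.
Hydraulic gradient: i = |Δh| / L = 2.39 / 1208.3 = 0.00198.
Flow is from higher to lower head: from OW-2 toward OW-1, i.e. toward the north.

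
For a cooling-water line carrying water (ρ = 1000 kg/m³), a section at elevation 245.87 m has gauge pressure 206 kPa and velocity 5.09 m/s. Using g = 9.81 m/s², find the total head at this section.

h ≈ 268.19 m

Pressure head ψ = P/(ρg) = 206×1000 / (1000 × 9.81) = 21.00 m.
Velocity head = v²/(2g) = 5.09² / (2 × 9.81) = 1.320 m.
h = z + ψ + v²/(2g) = 245.87 + 21.00 + 1.320 = 268.19 m.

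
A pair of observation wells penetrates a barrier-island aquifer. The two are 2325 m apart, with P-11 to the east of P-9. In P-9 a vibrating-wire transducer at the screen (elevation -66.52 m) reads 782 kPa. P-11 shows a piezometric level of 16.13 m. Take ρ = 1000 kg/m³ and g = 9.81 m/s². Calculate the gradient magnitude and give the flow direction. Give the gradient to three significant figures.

i ≈ 0.00126; groundwater flows toward the west

Pressure head at P-9: ψ = P/(ρg) = 782×1000 / (1000 × 9.81) = 79.71 m.
Total head at P-9: h = z + ψ = -66.52 + 79.71 = 13.19 m.
Total head at P-11: h = 16.13 m (water level in the piezometer is the total head).
Head difference: h(P-9) − h(P-11) = 13.19 − 16.13 = -2.94 m.
Hydraulic gradient: i = |Δh| / L = 2.94 / 2325 = 0.00126.
Flow is from higher to lower head: from P-11 toward P-9, i.e. toward the west.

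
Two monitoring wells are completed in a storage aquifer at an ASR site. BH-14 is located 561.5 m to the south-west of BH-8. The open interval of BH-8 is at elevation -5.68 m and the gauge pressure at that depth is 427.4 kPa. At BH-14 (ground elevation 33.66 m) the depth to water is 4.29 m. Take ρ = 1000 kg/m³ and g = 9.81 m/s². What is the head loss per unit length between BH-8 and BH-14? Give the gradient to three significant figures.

Pressure head at BH-8: ψ = P/(ρg) = 427.4×1000 / (1000 × 9.81) = 43.57 m.
Total head at BH-8: h = z + ψ = -5.68 + 43.57 = 37.89 m.
Total head at BH-14: h = 33.66 − 4.29 = 29.37 m.
Head difference: h(BH-8) − h(BH-14) = 37.89 − 29.37 = 8.52 m.
Hydraulic gradient: i = |Δh| / L = 8.52 / 561.5 = 0.0152.

i ≈ 0.0152 m/m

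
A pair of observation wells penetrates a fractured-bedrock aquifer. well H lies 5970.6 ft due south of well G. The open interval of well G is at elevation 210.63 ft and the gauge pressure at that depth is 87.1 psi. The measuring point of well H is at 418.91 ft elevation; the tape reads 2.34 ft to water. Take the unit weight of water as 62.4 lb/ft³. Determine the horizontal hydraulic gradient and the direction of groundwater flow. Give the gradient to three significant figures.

i ≈ 0.000827; groundwater flows toward the north

Pressure head at well G: ψ = 144·P/γ = 144 × 87.1 / 62.4 = 201.00 ft.
Total head at well G: h = z + ψ = 210.63 + 201.00 = 411.63 ft.
Total head at well H: h = 418.91 − 2.34 = 416.57 ft.
Head difference: h(well G) − h(well H) = 411.63 − 416.57 = -4.94 ft.
Hydraulic gradient: i = |Δh| / L = 4.94 / 5970.6 = 0.000827.
Flow is from higher to lower head: from well H toward well G, i.e. toward the north.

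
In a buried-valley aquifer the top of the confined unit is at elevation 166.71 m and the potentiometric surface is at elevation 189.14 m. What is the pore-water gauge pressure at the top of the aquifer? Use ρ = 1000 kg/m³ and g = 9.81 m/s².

P ≈ 220 kPa

Pressure head at the aquifer top: ψ = h − z = 189.14 − 166.71 = 22.43 m.
P = ρgψ = 1000 × 9.81 × 22.43 = 220038 Pa ≈ 220 kPa.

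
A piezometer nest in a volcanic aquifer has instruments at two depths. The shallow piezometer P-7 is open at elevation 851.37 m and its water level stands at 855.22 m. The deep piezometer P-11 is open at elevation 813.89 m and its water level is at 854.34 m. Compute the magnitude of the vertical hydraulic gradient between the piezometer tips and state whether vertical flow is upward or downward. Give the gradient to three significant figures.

|i_v| ≈ 0.0235; vertical flow is downward

Total head at P-7: h = 855.22 m (water level in the standpipe).
Total head at P-11: h = 854.34 m.
Δh = h(P-7) − h(P-11) = 855.22 − 854.34 = 0.88 m.
Vertical separation Δz = 851.37 − 813.89 = 37.48 m.
|i_v| = |Δh| / Δz = 0.88 / 37.48 = 0.0235.
Head is higher in the shallow piezometer, so vertical flow is downward (recharge condition).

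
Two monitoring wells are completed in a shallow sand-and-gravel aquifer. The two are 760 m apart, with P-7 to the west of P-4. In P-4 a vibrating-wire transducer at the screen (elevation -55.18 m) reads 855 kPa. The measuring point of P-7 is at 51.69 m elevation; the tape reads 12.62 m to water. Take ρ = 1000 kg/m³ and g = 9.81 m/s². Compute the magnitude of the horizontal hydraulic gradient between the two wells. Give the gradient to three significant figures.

i ≈ 0.00933

Pressure head at P-4: ψ = P/(ρg) = 855×1000 / (1000 × 9.81) = 87.16 m.
Total head at P-4: h = z + ψ = -55.18 + 87.16 = 31.98 m.
Total head at P-7: h = 51.69 − 12.62 = 39.07 m.
Head difference: h(P-4) − h(P-7) = 31.98 − 39.07 = -7.09 m.
Hydraulic gradient: i = |Δh| / L = 7.09 / 760 = 0.00933.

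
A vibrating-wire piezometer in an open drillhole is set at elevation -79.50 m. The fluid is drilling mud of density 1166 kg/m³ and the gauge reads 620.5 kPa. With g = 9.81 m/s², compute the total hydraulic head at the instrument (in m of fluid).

h ≈ -25.25 m

ψ = P/(ρg) = 620.5×1000 / (1166 × 9.81) = 54.25 m.
h = z + ψ = -79.50 + 54.25 = -25.25 m.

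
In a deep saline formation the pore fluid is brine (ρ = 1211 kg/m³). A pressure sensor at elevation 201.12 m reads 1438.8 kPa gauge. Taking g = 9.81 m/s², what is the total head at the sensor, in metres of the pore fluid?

ψ = P/(ρg) = 1438.8×1000 / (1211 × 9.81) = 121.11 m.
h = z + ψ = 201.12 + 121.11 = 322.23 m.

h ≈ 322.23 m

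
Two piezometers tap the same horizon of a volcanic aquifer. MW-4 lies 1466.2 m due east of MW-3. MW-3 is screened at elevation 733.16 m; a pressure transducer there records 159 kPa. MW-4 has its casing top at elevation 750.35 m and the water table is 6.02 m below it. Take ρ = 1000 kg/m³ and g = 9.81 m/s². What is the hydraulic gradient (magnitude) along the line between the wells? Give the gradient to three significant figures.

Pressure head at MW-3: ψ = P/(ρg) = 159×1000 / (1000 × 9.81) = 16.21 m.
Total head at MW-3: h = z + ψ = 733.16 + 16.21 = 749.37 m.
Total head at MW-4: h = 750.35 − 6.02 = 744.33 m.
Head difference: h(MW-3) − h(MW-4) = 749.37 − 744.33 = 5.04 m.
Hydraulic gradient: i = |Δh| / L = 5.04 / 1466.2 = 0.00344.

i ≈ 0.00344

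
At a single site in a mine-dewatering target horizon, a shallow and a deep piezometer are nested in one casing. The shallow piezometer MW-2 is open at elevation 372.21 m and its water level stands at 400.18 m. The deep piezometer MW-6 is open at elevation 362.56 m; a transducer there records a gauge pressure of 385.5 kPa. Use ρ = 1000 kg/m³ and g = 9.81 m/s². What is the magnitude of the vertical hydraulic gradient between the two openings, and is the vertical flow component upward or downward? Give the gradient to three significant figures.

Total head at MW-2: h = 400.18 m (water level in the standpipe).
Pressure head at MW-6: ψ = P/(ρg) = 385.5×1000 / (1000 × 9.81) = 39.30 m.
Total head at MW-6: h = z + ψ = 362.56 + 39.30 = 401.86 m.
Δh = h(MW-2) − h(MW-6) = 400.18 − 401.86 = -1.68 m.
Vertical separation Δz = 372.21 − 362.56 = 9.65 m.
|i_v| = |Δh| / Δz = 1.68 / 9.65 = 0.174.
Head is higher in the deep piezometer, so vertical flow is upward (discharge condition).

|i_v| ≈ 0.174; vertical flow is upward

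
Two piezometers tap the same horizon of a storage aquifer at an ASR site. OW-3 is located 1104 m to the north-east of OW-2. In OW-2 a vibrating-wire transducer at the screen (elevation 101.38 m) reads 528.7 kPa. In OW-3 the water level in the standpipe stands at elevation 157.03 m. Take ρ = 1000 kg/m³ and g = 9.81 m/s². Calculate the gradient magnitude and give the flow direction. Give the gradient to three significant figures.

Pressure head at OW-2: ψ = P/(ρg) = 528.7×1000 / (1000 × 9.81) = 53.89 m.
Total head at OW-2: h = z + ψ = 101.38 + 53.89 = 155.27 m.
Total head at OW-3: h = 157.03 m (water level in the piezometer is the total head).
Head difference: h(OW-2) − h(OW-3) = 155.27 − 157.03 = -1.76 m.
Hydraulic gradient: i = |Δh| / L = 1.76 / 1104 = 0.00159.
Flow is from higher to lower head: from OW-3 toward OW-2, i.e. toward the south-west.

i ≈ 0.00159; groundwater flows toward the south-west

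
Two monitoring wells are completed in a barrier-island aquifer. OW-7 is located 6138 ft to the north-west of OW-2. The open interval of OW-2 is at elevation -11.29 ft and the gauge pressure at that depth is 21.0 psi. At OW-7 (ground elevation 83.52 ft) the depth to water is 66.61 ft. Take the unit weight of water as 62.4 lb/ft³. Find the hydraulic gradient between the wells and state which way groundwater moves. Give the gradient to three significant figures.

i ≈ 0.00330; groundwater flows toward the north-west

Pressure head at OW-2: ψ = 144·P/γ = 144 × 21.0 / 62.4 = 48.46 ft.
Total head at OW-2: h = z + ψ = -11.29 + 48.46 = 37.17 ft.
Total head at OW-7: h = 83.52 − 66.61 = 16.91 ft.
Head difference: h(OW-2) − h(OW-7) = 37.17 − 16.91 = 20.26 ft.
Hydraulic gradient: i = |Δh| / L = 20.26 / 6138 = 0.00330.
Flow is from higher to lower head: from OW-2 toward OW-7, i.e. toward the north-west.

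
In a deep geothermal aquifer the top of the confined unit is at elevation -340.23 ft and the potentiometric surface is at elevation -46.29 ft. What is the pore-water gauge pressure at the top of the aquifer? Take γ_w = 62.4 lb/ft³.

Pressure head at the aquifer top: ψ = h − z = -46.29 − (-340.23) = 293.94 ft.
P = γψ/144 = 62.4 × 293.94 / 144 = 127 psi.

P ≈ 127 psi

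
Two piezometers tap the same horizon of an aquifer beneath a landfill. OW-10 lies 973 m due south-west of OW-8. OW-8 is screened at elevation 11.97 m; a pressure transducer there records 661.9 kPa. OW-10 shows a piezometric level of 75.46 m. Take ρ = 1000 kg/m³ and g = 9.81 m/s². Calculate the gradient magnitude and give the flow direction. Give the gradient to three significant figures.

Pressure head at OW-8: ψ = P/(ρg) = 661.9×1000 / (1000 × 9.81) = 67.47 m.
Total head at OW-8: h = z + ψ = 11.97 + 67.47 = 79.44 m.
Total head at OW-10: h = 75.46 m (water level in the piezometer is the total head).
Head difference: h(OW-8) − h(OW-10) = 79.44 − 75.46 = 3.98 m.
Hydraulic gradient: i = |Δh| / L = 3.98 / 973 = 0.00409.
Flow is from higher to lower head: from OW-8 toward OW-10, i.e. toward the south-west.

i ≈ 0.00409; groundwater flows toward the south-west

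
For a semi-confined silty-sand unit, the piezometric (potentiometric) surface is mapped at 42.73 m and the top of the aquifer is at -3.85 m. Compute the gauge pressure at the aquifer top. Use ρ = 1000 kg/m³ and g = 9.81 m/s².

Pressure head at the aquifer top: ψ = h − z = 42.73 − (-3.85) = 46.58 m.
P = ρgψ = 1000 × 9.81 × 46.58 = 456950 Pa ≈ 457 kPa.

P ≈ 457 kPa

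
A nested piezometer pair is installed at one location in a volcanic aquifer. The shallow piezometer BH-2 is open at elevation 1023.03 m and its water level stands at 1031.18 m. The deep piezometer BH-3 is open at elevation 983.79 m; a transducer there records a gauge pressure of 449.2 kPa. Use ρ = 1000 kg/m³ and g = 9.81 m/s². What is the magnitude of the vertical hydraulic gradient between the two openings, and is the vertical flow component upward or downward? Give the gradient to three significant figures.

Total head at BH-2: h = 1031.18 m (water level in the standpipe).
Pressure head at BH-3: ψ = P/(ρg) = 449.2×1000 / (1000 × 9.81) = 45.79 m.
Total head at BH-3: h = z + ψ = 983.79 + 45.79 = 1029.58 m.
Δh = h(BH-2) − h(BH-3) = 1031.18 − 1029.58 = 1.60 m.
Vertical separation Δz = 1023.03 − 983.79 = 39.24 m.
|i_v| = |Δh| / Δz = 1.60 / 39.24 = 0.0408.
Head is higher in the shallow piezometer, so vertical flow is downward (recharge condition).

|i_v| ≈ 0.0408; vertical flow is downward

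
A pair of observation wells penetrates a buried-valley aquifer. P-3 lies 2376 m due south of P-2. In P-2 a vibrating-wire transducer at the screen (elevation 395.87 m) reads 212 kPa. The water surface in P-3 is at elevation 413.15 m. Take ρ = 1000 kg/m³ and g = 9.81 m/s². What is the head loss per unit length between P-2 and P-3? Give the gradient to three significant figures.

i ≈ 0.00182 m/m

Pressure head at P-2: ψ = P/(ρg) = 212×1000 / (1000 × 9.81) = 21.61 m.
Total head at P-2: h = z + ψ = 395.87 + 21.61 = 417.48 m.
Total head at P-3: h = 413.15 m (water level in the piezometer is the total head).
Head difference: h(P-2) − h(P-3) = 417.48 − 413.15 = 4.33 m.
Hydraulic gradient: i = |Δh| / L = 4.33 / 2376 = 0.00182.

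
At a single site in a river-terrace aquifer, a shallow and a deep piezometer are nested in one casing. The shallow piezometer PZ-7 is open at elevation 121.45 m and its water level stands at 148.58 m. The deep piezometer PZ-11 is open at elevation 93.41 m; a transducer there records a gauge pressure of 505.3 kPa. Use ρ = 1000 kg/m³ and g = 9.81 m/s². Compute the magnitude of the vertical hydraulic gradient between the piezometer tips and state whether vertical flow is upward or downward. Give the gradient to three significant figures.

|i_v| ≈ 0.131; vertical flow is downward

Total head at PZ-7: h = 148.58 m (water level in the standpipe).
Pressure head at PZ-11: ψ = P/(ρg) = 505.3×1000 / (1000 × 9.81) = 51.51 m.
Total head at PZ-11: h = z + ψ = 93.41 + 51.51 = 144.92 m.
Δh = h(PZ-7) − h(PZ-11) = 148.58 − 144.92 = 3.66 m.
Vertical separation Δz = 121.45 − 93.41 = 28.04 m.
|i_v| = |Δh| / Δz = 3.66 / 28.04 = 0.131.
Head is higher in the shallow piezometer, so vertical flow is downward (recharge condition).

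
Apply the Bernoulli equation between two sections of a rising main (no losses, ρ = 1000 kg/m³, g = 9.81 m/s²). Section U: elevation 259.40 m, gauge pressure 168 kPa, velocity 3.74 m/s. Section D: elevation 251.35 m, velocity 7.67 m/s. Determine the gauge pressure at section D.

Pressure head at U: ψ₁ = P₁/(ρg) = 168×1000 / (1000 × 9.81) = 17.13 m.
Velocity heads: v₁²/2g = 3.74²/19.62 = 0.713 m; v₂²/2g = 7.67²/19.62 = 2.998 m.
Total head H = z₁ + ψ₁ + v₁²/2g = 259.40 + 17.13 + 0.713 = 277.24 m.
ψ₂ = H − z₂ − v₂²/2g = 277.24 − 251.35 − 2.998 = 22.89 m.
P₂ = ρgψ₂ = 1000 × 9.81 × 22.89 ≈ 225 kPa.

P₂ ≈ 225 kPa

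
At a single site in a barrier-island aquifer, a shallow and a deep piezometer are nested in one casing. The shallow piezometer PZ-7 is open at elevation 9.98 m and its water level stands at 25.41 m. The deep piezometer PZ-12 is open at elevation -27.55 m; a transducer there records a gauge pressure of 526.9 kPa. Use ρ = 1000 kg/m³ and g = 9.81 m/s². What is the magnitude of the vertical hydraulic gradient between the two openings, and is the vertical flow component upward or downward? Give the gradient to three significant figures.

Total head at PZ-7: h = 25.41 m (water level in the standpipe).
Pressure head at PZ-12: ψ = P/(ρg) = 526.9×1000 / (1000 × 9.81) = 53.71 m.
Total head at PZ-12: h = z + ψ = -27.55 + 53.71 = 26.16 m.
Δh = h(PZ-7) − h(PZ-12) = 25.41 − 26.16 = -0.75 m.
Vertical separation Δz = 9.98 − (-27.55) = 37.53 m.
|i_v| = |Δh| / Δz = 0.75 / 37.53 = 0.0200.
Head is higher in the deep piezometer, so vertical flow is upward (discharge condition).

|i_v| ≈ 0.0200; vertical flow is upward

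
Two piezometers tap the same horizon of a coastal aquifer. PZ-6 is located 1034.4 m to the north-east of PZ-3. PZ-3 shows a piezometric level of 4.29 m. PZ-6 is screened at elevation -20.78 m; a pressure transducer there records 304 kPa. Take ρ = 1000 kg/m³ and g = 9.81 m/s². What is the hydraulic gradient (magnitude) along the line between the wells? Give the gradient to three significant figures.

Total head at PZ-3: h = 4.29 m (water level in the piezometer is the total head).
Pressure head at PZ-6: ψ = P/(ρg) = 304×1000 / (1000 × 9.81) = 30.99 m.
Total head at PZ-6: h = z + ψ = -20.78 + 30.99 = 10.21 m.
Head difference: h(PZ-3) − h(PZ-6) = 4.29 − 10.21 = -5.92 m.
Hydraulic gradient: i = |Δh| / L = 5.92 / 1034.4 = 0.00572.

i ≈ 0.00572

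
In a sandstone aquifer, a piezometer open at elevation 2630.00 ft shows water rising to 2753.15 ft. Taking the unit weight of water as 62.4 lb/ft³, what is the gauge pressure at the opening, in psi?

Pressure head ψ = h − z = 2753.15 − 2630.00 = 123.15 ft.
P = γ·ψ / 144 = 62.4 × 123.15 / 144 = 53.4 psi.

P ≈ 53.4 psi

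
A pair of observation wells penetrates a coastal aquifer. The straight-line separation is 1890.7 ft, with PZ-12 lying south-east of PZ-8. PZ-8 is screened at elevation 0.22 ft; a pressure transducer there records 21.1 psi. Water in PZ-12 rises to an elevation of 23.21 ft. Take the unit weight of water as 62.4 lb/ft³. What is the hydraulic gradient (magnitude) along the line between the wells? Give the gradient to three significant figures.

i ≈ 0.0136

Pressure head at PZ-8: ψ = 144·P/γ = 144 × 21.1 / 62.4 = 48.69 ft.
Total head at PZ-8: h = z + ψ = 0.22 + 48.69 = 48.91 ft.
Total head at PZ-12: h = 23.21 ft (water level in the piezometer is the total head).
Head difference: h(PZ-8) − h(PZ-12) = 48.91 − 23.21 = 25.70 ft.
Hydraulic gradient: i = |Δh| / L = 25.70 / 1890.7 = 0.0136.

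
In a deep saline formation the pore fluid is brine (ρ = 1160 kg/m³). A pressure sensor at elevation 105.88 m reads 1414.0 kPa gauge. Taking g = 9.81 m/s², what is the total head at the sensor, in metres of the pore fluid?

ψ = P/(ρg) = 1414.0×1000 / (1160 × 9.81) = 124.26 m.
h = z + ψ = 105.88 + 124.26 = 230.14 m.

h ≈ 230.14 m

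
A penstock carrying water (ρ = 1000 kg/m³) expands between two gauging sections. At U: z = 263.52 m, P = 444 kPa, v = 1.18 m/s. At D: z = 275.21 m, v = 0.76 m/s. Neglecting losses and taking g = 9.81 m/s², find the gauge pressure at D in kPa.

P₂ ≈ 330 kPa

Pressure head at U: ψ₁ = P₁/(ρg) = 444×1000 / (1000 × 9.81) = 45.26 m.
Velocity heads: v₁²/2g = 1.18²/19.62 = 0.071 m; v₂²/2g = 0.76²/19.62 = 0.029 m.
Total head H = z₁ + ψ₁ + v₁²/2g = 263.52 + 45.26 + 0.071 = 308.85 m.
ψ₂ = H − z₂ − v₂²/2g = 308.85 − 275.21 − 0.029 = 33.61 m.
P₂ = ρgψ₂ = 1000 × 9.81 × 33.61 ≈ 330 kPa.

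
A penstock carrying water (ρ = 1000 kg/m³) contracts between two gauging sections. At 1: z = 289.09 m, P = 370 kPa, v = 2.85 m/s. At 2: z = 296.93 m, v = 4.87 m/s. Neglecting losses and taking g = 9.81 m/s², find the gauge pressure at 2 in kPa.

P₂ ≈ 285 kPa

Pressure head at 1: ψ₁ = P₁/(ρg) = 370×1000 / (1000 × 9.81) = 37.72 m.
Velocity heads: v₁²/2g = 2.85²/19.62 = 0.414 m; v₂²/2g = 4.87²/19.62 = 1.209 m.
Total head H = z₁ + ψ₁ + v₁²/2g = 289.09 + 37.72 + 0.414 = 327.22 m.
ψ₂ = H − z₂ − v₂²/2g = 327.22 − 296.93 − 1.209 = 29.08 m.
P₂ = ρgψ₂ = 1000 × 9.81 × 29.08 ≈ 285 kPa.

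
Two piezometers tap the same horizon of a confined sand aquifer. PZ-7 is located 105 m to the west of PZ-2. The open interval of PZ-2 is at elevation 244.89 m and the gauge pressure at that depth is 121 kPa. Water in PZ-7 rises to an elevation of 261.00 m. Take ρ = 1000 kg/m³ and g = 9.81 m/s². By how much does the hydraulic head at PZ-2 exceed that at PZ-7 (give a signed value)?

Δh ≈ -3.78 m

Pressure head at PZ-2: ψ = P/(ρg) = 121×1000 / (1000 × 9.81) = 12.33 m.
Total head at PZ-2: h = z + ψ = 244.89 + 12.33 = 257.22 m.
Total head at PZ-7: h = 261.00 m (water level in the piezometer is the total head).
Head difference: h(PZ-2) − h(PZ-7) = 257.22 − 261.00 = -3.78 m.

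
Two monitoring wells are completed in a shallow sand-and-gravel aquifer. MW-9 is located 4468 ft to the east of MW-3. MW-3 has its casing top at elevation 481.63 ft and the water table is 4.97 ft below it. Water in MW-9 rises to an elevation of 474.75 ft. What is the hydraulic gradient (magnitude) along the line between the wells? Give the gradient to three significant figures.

Total head at MW-3: h = 481.63 − 4.97 = 476.66 ft.
Total head at MW-9: h = 474.75 ft (water level in the piezometer is the total head).
Head difference: h(MW-3) − h(MW-9) = 476.66 − 474.75 = 1.91 ft.
Hydraulic gradient: i = |Δh| / L = 1.91 / 4468 = 0.000427.

i ≈ 0.000427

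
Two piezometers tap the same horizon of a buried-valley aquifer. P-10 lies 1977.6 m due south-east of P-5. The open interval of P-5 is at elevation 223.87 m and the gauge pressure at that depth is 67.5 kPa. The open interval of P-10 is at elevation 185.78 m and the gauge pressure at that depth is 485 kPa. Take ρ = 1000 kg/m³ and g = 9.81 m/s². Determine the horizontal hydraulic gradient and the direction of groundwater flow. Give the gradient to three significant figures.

Pressure head at P-5: ψ = P/(ρg) = 67.5×1000 / (1000 × 9.81) = 6.88 m.
Total head at P-5: h = z + ψ = 223.87 + 6.88 = 230.75 m.
Pressure head at P-10: ψ = P/(ρg) = 485×1000 / (1000 × 9.81) = 49.44 m.
Total head at P-10: h = z + ψ = 185.78 + 49.44 = 235.22 m.
Head difference: h(P-5) − h(P-10) = 230.75 − 235.22 = -4.47 m.
Hydraulic gradient: i = |Δh| / L = 4.47 / 1977.6 = 0.00226.
Flow is from higher to lower head: from P-10 toward P-5, i.e. toward the north-west.

i ≈ 0.00226; groundwater flows toward the north-west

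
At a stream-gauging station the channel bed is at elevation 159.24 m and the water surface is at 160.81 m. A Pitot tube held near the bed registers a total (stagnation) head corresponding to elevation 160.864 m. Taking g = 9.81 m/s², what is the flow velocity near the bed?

Near the bed, under hydrostatic conditions, the piezometric head (z + ψ) equals the free-surface elevation, 160.81 m.
Velocity head = total − piezometric = 160.864 − 160.81 = 0.054 m.
v = √(2g·h_v) = √(2 × 9.81 × 0.054) = 1.03 m/s.

v ≈ 1.03 m/s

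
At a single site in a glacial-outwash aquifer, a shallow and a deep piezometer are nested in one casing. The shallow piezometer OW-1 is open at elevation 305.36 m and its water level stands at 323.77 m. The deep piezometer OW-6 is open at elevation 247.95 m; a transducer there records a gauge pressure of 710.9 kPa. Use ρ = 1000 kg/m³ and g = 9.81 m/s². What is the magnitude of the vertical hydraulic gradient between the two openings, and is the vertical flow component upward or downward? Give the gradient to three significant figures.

|i_v| ≈ 0.0584; vertical flow is downward

Total head at OW-1: h = 323.77 m (water level in the standpipe).
Pressure head at OW-6: ψ = P/(ρg) = 710.9×1000 / (1000 × 9.81) = 72.47 m.
Total head at OW-6: h = z + ψ = 247.95 + 72.47 = 320.42 m.
Δh = h(OW-1) − h(OW-6) = 323.77 − 320.42 = 3.35 m.
Vertical separation Δz = 305.36 − 247.95 = 57.41 m.
|i_v| = |Δh| / Δz = 3.35 / 57.41 = 0.0584.
Head is higher in the shallow piezometer, so vertical flow is downward (recharge condition).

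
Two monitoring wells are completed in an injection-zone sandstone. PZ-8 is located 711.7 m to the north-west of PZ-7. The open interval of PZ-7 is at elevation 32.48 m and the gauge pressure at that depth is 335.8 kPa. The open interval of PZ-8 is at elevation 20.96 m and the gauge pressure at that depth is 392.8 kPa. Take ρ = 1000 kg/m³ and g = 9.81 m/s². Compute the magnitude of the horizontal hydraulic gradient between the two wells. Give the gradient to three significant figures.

Pressure head at PZ-7: ψ = P/(ρg) = 335.8×1000 / (1000 × 9.81) = 34.23 m.
Total head at PZ-7: h = z + ψ = 32.48 + 34.23 = 66.71 m.
Pressure head at PZ-8: ψ = P/(ρg) = 392.8×1000 / (1000 × 9.81) = 40.04 m.
Total head at PZ-8: h = z + ψ = 20.96 + 40.04 = 61.00 m.
Head difference: h(PZ-7) − h(PZ-8) = 66.71 − 61.00 = 5.71 m.
Hydraulic gradient: i = |Δh| / L = 5.71 / 711.7 = 0.00802.

i ≈ 0.00802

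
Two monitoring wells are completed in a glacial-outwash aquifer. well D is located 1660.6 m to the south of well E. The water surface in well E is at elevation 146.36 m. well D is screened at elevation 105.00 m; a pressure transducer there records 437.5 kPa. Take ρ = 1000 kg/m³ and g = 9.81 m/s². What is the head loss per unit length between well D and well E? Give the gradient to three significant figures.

i ≈ 0.00195 m/m

Total head at well E: h = 146.36 m (water level in the piezometer is the total head).
Pressure head at well D: ψ = P/(ρg) = 437.5×1000 / (1000 × 9.81) = 44.60 m.
Total head at well D: h = z + ψ = 105.00 + 44.60 = 149.60 m.
Head difference: h(well E) − h(well D) = 146.36 − 149.60 = -3.24 m.
Hydraulic gradient: i = |Δh| / L = 3.24 / 1660.6 = 0.00195.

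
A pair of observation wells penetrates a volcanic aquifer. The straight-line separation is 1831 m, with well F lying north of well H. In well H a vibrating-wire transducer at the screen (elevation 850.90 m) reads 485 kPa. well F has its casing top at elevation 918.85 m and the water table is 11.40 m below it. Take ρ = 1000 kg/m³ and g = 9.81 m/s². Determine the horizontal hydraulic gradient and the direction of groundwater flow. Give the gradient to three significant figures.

Pressure head at well H: ψ = P/(ρg) = 485×1000 / (1000 × 9.81) = 49.44 m.
Total head at well H: h = z + ψ = 850.90 + 49.44 = 900.34 m.
Total head at well F: h = 918.85 − 11.40 = 907.45 m.
Head difference: h(well H) − h(well F) = 900.34 − 907.45 = -7.11 m.
Hydraulic gradient: i = |Δh| / L = 7.11 / 1831 = 0.00388.
Flow is from higher to lower head: from well F toward well H, i.e. toward the south.

i ≈ 0.00388; groundwater flows toward the south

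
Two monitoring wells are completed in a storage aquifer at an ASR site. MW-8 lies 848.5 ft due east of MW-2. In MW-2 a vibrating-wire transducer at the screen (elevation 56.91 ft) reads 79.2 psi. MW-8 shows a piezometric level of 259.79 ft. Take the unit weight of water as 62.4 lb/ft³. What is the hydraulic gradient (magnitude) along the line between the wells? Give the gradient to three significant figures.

i ≈ 0.0237

Pressure head at MW-2: ψ = 144·P/γ = 144 × 79.2 / 62.4 = 182.77 ft.
Total head at MW-2: h = z + ψ = 56.91 + 182.77 = 239.68 ft.
Total head at MW-8: h = 259.79 ft (water level in the piezometer is the total head).
Head difference: h(MW-2) − h(MW-8) = 239.68 − 259.79 = -20.11 ft.
Hydraulic gradient: i = |Δh| / L = 20.11 / 848.5 = 0.0237.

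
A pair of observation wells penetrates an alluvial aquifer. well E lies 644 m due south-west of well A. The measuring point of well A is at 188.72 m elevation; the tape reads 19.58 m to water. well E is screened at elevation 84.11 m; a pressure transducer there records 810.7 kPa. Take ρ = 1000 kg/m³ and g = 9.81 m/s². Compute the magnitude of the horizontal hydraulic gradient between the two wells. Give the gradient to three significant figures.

Total head at well A: h = 188.72 − 19.58 = 169.14 m.
Pressure head at well E: ψ = P/(ρg) = 810.7×1000 / (1000 × 9.81) = 82.64 m.
Total head at well E: h = z + ψ = 84.11 + 82.64 = 166.75 m.
Head difference: h(well A) − h(well E) = 169.14 − 166.75 = 2.39 m.
Hydraulic gradient: i = |Δh| / L = 2.39 / 644 = 0.00371.

i ≈ 0.00371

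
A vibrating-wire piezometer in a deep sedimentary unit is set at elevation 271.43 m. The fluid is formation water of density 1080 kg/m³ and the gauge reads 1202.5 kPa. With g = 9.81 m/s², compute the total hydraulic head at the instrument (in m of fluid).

ψ = P/(ρg) = 1202.5×1000 / (1080 × 9.81) = 113.50 m.
h = z + ψ = 271.43 + 113.50 = 384.93 m.

h ≈ 384.93 m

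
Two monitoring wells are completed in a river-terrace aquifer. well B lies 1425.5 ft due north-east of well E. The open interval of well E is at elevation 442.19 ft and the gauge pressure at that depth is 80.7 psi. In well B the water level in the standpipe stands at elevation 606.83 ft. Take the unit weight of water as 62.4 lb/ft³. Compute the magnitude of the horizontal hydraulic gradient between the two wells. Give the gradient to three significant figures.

Pressure head at well E: ψ = 144·P/γ = 144 × 80.7 / 62.4 = 186.23 ft.
Total head at well E: h = z + ψ = 442.19 + 186.23 = 628.42 ft.
Total head at well B: h = 606.83 ft (water level in the piezometer is the total head).
Head difference: h(well E) − h(well B) = 628.42 − 606.83 = 21.59 ft.
Hydraulic gradient: i = |Δh| / L = 21.59 / 1425.5 = 0.0151.

i ≈ 0.0151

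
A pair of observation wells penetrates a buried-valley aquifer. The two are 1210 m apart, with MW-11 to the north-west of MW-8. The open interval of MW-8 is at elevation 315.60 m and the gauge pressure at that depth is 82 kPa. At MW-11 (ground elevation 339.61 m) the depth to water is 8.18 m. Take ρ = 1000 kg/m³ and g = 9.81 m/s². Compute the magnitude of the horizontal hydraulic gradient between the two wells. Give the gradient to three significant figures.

i ≈ 0.00617

Pressure head at MW-8: ψ = P/(ρg) = 82×1000 / (1000 × 9.81) = 8.36 m.
Total head at MW-8: h = z + ψ = 315.60 + 8.36 = 323.96 m.
Total head at MW-11: h = 339.61 − 8.18 = 331.43 m.
Head difference: h(MW-8) − h(MW-11) = 323.96 − 331.43 = -7.47 m.
Hydraulic gradient: i = |Δh| / L = 7.47 / 1210 = 0.00617.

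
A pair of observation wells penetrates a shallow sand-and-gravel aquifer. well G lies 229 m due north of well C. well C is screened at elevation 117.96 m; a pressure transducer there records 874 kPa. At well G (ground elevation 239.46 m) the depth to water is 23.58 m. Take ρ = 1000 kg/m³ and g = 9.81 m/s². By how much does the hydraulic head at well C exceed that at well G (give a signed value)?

Δh ≈ -8.83 m

Pressure head at well C: ψ = P/(ρg) = 874×1000 / (1000 × 9.81) = 89.09 m.
Total head at well C: h = z + ψ = 117.96 + 89.09 = 207.05 m.
Total head at well G: h = 239.46 − 23.58 = 215.88 m.
Head difference: h(well C) − h(well G) = 207.05 − 215.88 = -8.83 m.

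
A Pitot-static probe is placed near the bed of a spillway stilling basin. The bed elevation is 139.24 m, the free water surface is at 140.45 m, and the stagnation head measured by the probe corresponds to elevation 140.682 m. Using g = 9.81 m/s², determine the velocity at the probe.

v ≈ 2.13 m/s

Near the bed, under hydrostatic conditions, the piezometric head (z + ψ) equals the free-surface elevation, 140.45 m.
Velocity head = total − piezometric = 140.682 − 140.45 = 0.232 m.
v = √(2g·h_v) = √(2 × 9.81 × 0.232) = 2.13 m/s.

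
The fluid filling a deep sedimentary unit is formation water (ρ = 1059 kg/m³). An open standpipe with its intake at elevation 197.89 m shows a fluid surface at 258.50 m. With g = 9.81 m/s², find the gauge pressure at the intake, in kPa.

P ≈ 630 kPa

Pressure head ψ = h − z = 258.50 − 197.89 = 60.61 m.
P = ρgψ = 1059 × 9.81 × 60.61 = 629665 Pa ≈ 630 kPa.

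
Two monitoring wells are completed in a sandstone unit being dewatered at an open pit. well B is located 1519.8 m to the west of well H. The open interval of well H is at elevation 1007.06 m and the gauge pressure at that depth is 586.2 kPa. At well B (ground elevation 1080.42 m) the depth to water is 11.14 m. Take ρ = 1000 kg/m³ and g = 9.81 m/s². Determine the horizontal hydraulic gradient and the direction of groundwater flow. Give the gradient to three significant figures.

i ≈ 0.00162; groundwater flows toward the east

Pressure head at well H: ψ = P/(ρg) = 586.2×1000 / (1000 × 9.81) = 59.76 m.
Total head at well H: h = z + ψ = 1007.06 + 59.76 = 1066.82 m.
Total head at well B: h = 1080.42 − 11.14 = 1069.28 m.
Head difference: h(well H) − h(well B) = 1066.82 − 1069.28 = -2.46 m.
Hydraulic gradient: i = |Δh| / L = 2.46 / 1519.8 = 0.00162.
Flow is from higher to lower head: from well B toward well H, i.e. toward the east.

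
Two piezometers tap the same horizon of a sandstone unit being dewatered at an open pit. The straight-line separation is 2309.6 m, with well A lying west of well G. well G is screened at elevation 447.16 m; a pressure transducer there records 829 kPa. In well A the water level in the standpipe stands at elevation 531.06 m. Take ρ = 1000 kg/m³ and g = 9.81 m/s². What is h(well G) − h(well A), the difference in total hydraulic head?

Δh ≈ 0.61 m

Pressure head at well G: ψ = P/(ρg) = 829×1000 / (1000 × 9.81) = 84.51 m.
Total head at well G: h = z + ψ = 447.16 + 84.51 = 531.67 m.
Total head at well A: h = 531.06 m (water level in the piezometer is the total head).
Head difference: h(well G) − h(well A) = 531.67 − 531.06 = 0.61 m.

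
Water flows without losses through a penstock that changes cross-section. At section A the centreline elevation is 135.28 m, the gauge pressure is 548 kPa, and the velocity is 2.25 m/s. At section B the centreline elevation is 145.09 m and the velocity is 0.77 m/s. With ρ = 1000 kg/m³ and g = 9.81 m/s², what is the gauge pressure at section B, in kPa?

Pressure head at A: ψ₁ = P₁/(ρg) = 548×1000 / (1000 × 9.81) = 55.86 m.
Velocity heads: v₁²/2g = 2.25²/19.62 = 0.258 m; v₂²/2g = 0.77²/19.62 = 0.030 m.
Total head H = z₁ + ψ₁ + v₁²/2g = 135.28 + 55.86 + 0.258 = 191.40 m.
ψ₂ = H − z₂ − v₂²/2g = 191.40 − 145.09 − 0.030 = 46.28 m.
P₂ = ρgψ₂ = 1000 × 9.81 × 46.28 ≈ 454 kPa.

P₂ ≈ 454 kPa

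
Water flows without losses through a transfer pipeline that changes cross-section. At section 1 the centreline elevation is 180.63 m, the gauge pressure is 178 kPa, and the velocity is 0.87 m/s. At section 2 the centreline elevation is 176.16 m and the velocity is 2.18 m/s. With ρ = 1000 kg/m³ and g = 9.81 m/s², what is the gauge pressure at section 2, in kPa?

Pressure head at 1: ψ₁ = P₁/(ρg) = 178×1000 / (1000 × 9.81) = 18.14 m.
Velocity heads: v₁²/2g = 0.87²/19.62 = 0.039 m; v₂²/2g = 2.18²/19.62 = 0.242 m.
Total head H = z₁ + ψ₁ + v₁²/2g = 180.63 + 18.14 + 0.039 = 198.81 m.
ψ₂ = H − z₂ − v₂²/2g = 198.81 − 176.16 − 0.242 = 22.41 m.
P₂ = ρgψ₂ = 1000 × 9.81 × 22.41 ≈ 220 kPa.

P₂ ≈ 220 kPa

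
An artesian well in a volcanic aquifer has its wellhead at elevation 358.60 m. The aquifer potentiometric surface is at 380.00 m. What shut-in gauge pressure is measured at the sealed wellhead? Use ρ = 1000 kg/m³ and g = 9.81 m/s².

Head above the cap: Δh = 380.00 − 358.60 = 21.40 m.
P = ρgΔh = 1000 × 9.81 × 21.40 = 209934 Pa ≈ 210 kPa.

P ≈ 210 kPa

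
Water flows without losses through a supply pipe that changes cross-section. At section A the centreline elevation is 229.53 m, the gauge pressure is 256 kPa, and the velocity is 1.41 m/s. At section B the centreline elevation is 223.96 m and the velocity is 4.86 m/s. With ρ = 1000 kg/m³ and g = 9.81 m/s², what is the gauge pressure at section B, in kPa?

Pressure head at A: ψ₁ = P₁/(ρg) = 256×1000 / (1000 × 9.81) = 26.10 m.
Velocity heads: v₁²/2g = 1.41²/19.62 = 0.101 m; v₂²/2g = 4.86²/19.62 = 1.204 m.
Total head H = z₁ + ψ₁ + v₁²/2g = 229.53 + 26.10 + 0.101 = 255.73 m.
ψ₂ = H − z₂ − v₂²/2g = 255.73 − 223.96 − 1.204 = 30.57 m.
P₂ = ρgψ₂ = 1000 × 9.81 × 30.57 ≈ 300 kPa.

P₂ ≈ 300 kPa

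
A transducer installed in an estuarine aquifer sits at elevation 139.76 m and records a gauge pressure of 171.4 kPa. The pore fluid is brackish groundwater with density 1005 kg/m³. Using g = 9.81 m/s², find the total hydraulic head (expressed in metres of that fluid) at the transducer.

h ≈ 157.15 m

ψ = P/(ρg) = 171.4×1000 / (1005 × 9.81) = 17.39 m.
h = z + ψ = 139.76 + 17.39 = 157.15 m.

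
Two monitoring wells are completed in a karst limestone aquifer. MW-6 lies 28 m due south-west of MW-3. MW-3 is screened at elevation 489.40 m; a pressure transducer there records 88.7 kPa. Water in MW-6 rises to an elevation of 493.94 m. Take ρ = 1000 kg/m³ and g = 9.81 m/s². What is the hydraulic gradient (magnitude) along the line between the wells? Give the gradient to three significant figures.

i ≈ 0.161

Pressure head at MW-3: ψ = P/(ρg) = 88.7×1000 / (1000 × 9.81) = 9.04 m.
Total head at MW-3: h = z + ψ = 489.40 + 9.04 = 498.44 m.
Total head at MW-6: h = 493.94 m (water level in the piezometer is the total head).
Head difference: h(MW-3) − h(MW-6) = 498.44 − 493.94 = 4.50 m.
Hydraulic gradient: i = |Δh| / L = 4.50 / 28 = 0.161.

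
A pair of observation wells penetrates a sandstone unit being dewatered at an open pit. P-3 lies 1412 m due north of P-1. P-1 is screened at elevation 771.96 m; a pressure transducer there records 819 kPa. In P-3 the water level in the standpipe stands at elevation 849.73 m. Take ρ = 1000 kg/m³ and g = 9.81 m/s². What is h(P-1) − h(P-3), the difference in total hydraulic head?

Pressure head at P-1: ψ = P/(ρg) = 819×1000 / (1000 × 9.81) = 83.49 m.
Total head at P-1: h = z + ψ = 771.96 + 83.49 = 855.45 m.
Total head at P-3: h = 849.73 m (water level in the piezometer is the total head).
Head difference: h(P-1) − h(P-3) = 855.45 − 849.73 = 5.72 m.

Δh ≈ 5.72 m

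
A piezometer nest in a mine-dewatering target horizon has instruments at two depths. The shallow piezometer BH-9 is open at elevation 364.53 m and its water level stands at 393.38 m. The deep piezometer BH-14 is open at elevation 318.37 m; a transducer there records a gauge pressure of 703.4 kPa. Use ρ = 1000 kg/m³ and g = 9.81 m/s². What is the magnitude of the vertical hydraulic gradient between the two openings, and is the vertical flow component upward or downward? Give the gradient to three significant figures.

|i_v| ≈ 0.0717; vertical flow is downward

Total head at BH-9: h = 393.38 m (water level in the standpipe).
Pressure head at BH-14: ψ = P/(ρg) = 703.4×1000 / (1000 × 9.81) = 71.70 m.
Total head at BH-14: h = z + ψ = 318.37 + 71.70 = 390.07 m.
Δh = h(BH-9) − h(BH-14) = 393.38 − 390.07 = 3.31 m.
Vertical separation Δz = 364.53 − 318.37 = 46.16 m.
|i_v| = |Δh| / Δz = 3.31 / 46.16 = 0.0717.
Head is higher in the shallow piezometer, so vertical flow is downward (recharge condition).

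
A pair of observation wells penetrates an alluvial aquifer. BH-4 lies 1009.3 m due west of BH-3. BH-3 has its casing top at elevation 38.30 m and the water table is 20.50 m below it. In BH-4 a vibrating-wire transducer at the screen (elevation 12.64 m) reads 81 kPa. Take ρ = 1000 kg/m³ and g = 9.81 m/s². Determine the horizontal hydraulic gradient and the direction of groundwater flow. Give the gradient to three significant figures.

i ≈ 0.00307; groundwater flows toward the east

Total head at BH-3: h = 38.30 − 20.50 = 17.80 m.
Pressure head at BH-4: ψ = P/(ρg) = 81×1000 / (1000 × 9.81) = 8.26 m.
Total head at BH-4: h = z + ψ = 12.64 + 8.26 = 20.90 m.
Head difference: h(BH-3) − h(BH-4) = 17.80 − 20.90 = -3.10 m.
Hydraulic gradient: i = |Δh| / L = 3.10 / 1009.3 = 0.00307.
Flow is from higher to lower head: from BH-4 toward BH-3, i.e. toward the east.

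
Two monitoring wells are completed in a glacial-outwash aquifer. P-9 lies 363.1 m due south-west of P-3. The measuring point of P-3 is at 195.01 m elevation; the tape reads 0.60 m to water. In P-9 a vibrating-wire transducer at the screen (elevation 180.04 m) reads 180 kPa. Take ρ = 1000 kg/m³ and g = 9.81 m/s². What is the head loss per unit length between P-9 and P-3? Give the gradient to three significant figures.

Total head at P-3: h = 195.01 − 0.60 = 194.41 m.
Pressure head at P-9: ψ = P/(ρg) = 180×1000 / (1000 × 9.81) = 18.35 m.
Total head at P-9: h = z + ψ = 180.04 + 18.35 = 198.39 m.
Head difference: h(P-3) − h(P-9) = 194.41 − 198.39 = -3.98 m.
Hydraulic gradient: i = |Δh| / L = 3.98 / 363.1 = 0.0110.

i ≈ 0.0110 m/m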